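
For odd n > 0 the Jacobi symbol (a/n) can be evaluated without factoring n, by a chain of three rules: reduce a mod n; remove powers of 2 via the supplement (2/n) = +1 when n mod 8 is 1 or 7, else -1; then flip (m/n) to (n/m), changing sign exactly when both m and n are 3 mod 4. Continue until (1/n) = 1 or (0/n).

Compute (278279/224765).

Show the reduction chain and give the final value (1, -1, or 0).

1

(278279/224765) = (53514/224765)   [reduce mod 224765]
53514 = 2^1·26757; (2/224765) = -1 since 224765 mod 8 = 5, so (53514/224765) = (-1)^1·(26757/224765); sign now -1
reciprocity: (26757/224765) = +1·(224765/26757) since 26757 mod 4 = 1, 224765 mod 4 = 1; sign now -1
(224765/26757) = (10709/26757)   [reduce mod 26757]
reciprocity: (10709/26757) = +1·(26757/10709) since 10709 mod 4 = 1, 26757 mod 4 = 1; sign now -1
(26757/10709) = (5339/10709)   [reduce mod 10709]
reciprocity: (5339/10709) = +1·(10709/5339) since 5339 mod 4 = 3, 10709 mod 4 = 1; sign now -1
(10709/5339) = (31/5339)   [reduce mod 5339]
reciprocity: (31/5339) = -1·(5339/31) since 31 mod 4 = 3, 5339 mod 4 = 3; sign now +1
(5339/31) = (7/31)   [reduce mod 31]
reciprocity: (7/31) = -1·(31/7) since 7 mod 4 = 3, 31 mod 4 = 3; sign now -1
(31/7) = (3/7)   [reduce mod 7]
reciprocity: (3/7) = -1·(7/3) since 3 mod 4 = 3, 7 mod 4 = 3; sign now +1
(7/3) = (1/3)   [reduce mod 3]
(1/3) = 1; final value = sign = +1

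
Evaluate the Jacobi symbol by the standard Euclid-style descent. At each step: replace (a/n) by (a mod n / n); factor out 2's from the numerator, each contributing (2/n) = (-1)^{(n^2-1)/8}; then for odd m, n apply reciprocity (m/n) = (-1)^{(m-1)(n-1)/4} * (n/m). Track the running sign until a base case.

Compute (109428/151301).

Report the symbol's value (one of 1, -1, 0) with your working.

109428 = 2^2·27357; (2/151301) = -1 since 151301 mod 8 = 5, so (109428/151301) = (-1)^2·(27357/151301); sign now +1
reciprocity: (27357/151301) = +1·(151301/27357) since 27357 mod 4 = 1, 151301 mod 4 = 1; sign now +1
(151301/27357) = (14516/27357)   [reduce mod 27357]
14516 = 2^2·3629; (2/27357) = -1 since 27357 mod 8 = 5, so (14516/27357) = (-1)^2·(3629/27357); sign now +1
reciprocity: (3629/27357) = +1·(27357/3629) since 3629 mod 4 = 1, 27357 mod 4 = 1; sign now +1
(27357/3629) = (1954/3629)   [reduce mod 3629]
1954 = 2^1·977; (2/3629) = -1 since 3629 mod 8 = 5, so (1954/3629) = (-1)^1·(977/3629); sign now -1
reciprocity: (977/3629) = +1·(3629/977) since 977 mod 4 = 1, 3629 mod 4 = 1; sign now -1
(3629/977) = (698/977)   [reduce mod 977]
698 = 2^1·349; (2/977) = +1 since 977 mod 8 = 1, so (698/977) = (+1)^1·(349/977); sign now -1
reciprocity: (349/977) = +1·(977/349) since 349 mod 4 = 1, 977 mod 4 = 1; sign now -1
(977/349) = (279/349)   [reduce mod 349]
reciprocity: (279/349) = +1·(349/279) since 279 mod 4 = 3, 349 mod 4 = 1; sign now -1
(349/279) = (70/279)   [reduce mod 279]
70 = 2^1·35; (2/279) = +1 since 279 mod 8 = 7, so (70/279) = (+1)^1·(35/279); sign now -1
reciprocity: (35/279) = -1·(279/35) since 35 mod 4 = 3, 279 mod 4 = 3; sign now +1
(279/35) = (34/35)   [reduce mod 35]
34 = 2^1·17; (2/35) = -1 since 35 mod 8 = 3, so (34/35) = (-1)^1·(17/35); sign now -1
reciprocity: (17/35) = +1·(35/17) since 17 mod 4 = 1, 35 mod 4 = 3; sign now -1
(35/17) = (1/17)   [reduce mod 17]
(1/17) = 1; final value = sign = -1

-1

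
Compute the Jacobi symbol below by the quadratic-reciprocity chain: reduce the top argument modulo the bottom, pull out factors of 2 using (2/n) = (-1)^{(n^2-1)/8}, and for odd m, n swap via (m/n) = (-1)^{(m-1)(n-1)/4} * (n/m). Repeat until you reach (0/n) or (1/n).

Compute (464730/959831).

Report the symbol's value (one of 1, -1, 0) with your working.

1

464730 = 2^1·232365; (2/959831) = +1 since 959831 mod 8 = 7, so (464730/959831) = (+1)^1·(232365/959831); sign now +1
reciprocity: (232365/959831) = +1·(959831/232365) since 232365 mod 4 = 1, 959831 mod 4 = 3; sign now +1
(959831/232365) = (30371/232365)   [reduce mod 232365]
reciprocity: (30371/232365) = +1·(232365/30371) since 30371 mod 4 = 3, 232365 mod 4 = 1; sign now +1
(232365/30371) = (19768/30371)   [reduce mod 30371]
19768 = 2^3·2471; (2/30371) = -1 since 30371 mod 8 = 3, so (19768/30371) = (-1)^3·(2471/30371); sign now -1
reciprocity: (2471/30371) = -1·(30371/2471) since 2471 mod 4 = 3, 30371 mod 4 = 3; sign now +1
(30371/2471) = (719/2471)   [reduce mod 2471]
reciprocity: (719/2471) = -1·(2471/719) since 719 mod 4 = 3, 2471 mod 4 = 3; sign now -1
(2471/719) = (314/719)   [reduce mod 719]
314 = 2^1·157; (2/719) = +1 since 719 mod 8 = 7, so (314/719) = (+1)^1·(157/719); sign now -1
reciprocity: (157/719) = +1·(719/157) since 157 mod 4 = 1, 719 mod 4 = 3; sign now -1
(719/157) = (91/157)   [reduce mod 157]
reciprocity: (91/157) = +1·(157/91) since 91 mod 4 = 3, 157 mod 4 = 1; sign now -1
(157/91) = (66/91)   [reduce mod 91]
66 = 2^1·33; (2/91) = -1 since 91 mod 8 = 3, so (66/91) = (-1)^1·(33/91); sign now +1
reciprocity: (33/91) = +1·(91/33) since 33 mod 4 = 1, 91 mod 4 = 3; sign now +1
(91/33) = (25/33)   [reduce mod 33]
reciprocity: (25/33) = +1·(33/25) since 25 mod 4 = 1, 33 mod 4 = 1; sign now +1
(33/25) = (8/25)   [reduce mod 25]
8 = 2^3·1; (2/25) = +1 since 25 mod 8 = 1, so (8/25) = (+1)^3·(1/25); sign now +1
(1/25) = 1; final value = sign = +1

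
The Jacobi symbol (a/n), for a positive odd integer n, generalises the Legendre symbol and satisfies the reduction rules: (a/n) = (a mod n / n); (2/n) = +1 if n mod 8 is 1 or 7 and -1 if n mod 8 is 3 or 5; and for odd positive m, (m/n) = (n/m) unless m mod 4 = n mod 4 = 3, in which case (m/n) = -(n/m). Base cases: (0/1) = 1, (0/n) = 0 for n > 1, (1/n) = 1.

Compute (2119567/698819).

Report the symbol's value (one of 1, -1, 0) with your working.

-1

(2119567/698819) = (23110/698819)   [reduce mod 698819]
23110 = 2^1·11555; (2/698819) = -1 since 698819 mod 8 = 3, so (23110/698819) = (-1)^1·(11555/698819); sign now -1
reciprocity: (11555/698819) = -1·(698819/11555) since 11555 mod 4 = 3, 698819 mod 4 = 3; sign now +1
(698819/11555) = (5519/11555)   [reduce mod 11555]
reciprocity: (5519/11555) = -1·(11555/5519) since 5519 mod 4 = 3, 11555 mod 4 = 3; sign now -1
(11555/5519) = (517/5519)   [reduce mod 5519]
reciprocity: (517/5519) = +1·(5519/517) since 517 mod 4 = 1, 5519 mod 4 = 3; sign now -1
(5519/517) = (349/517)   [reduce mod 517]
reciprocity: (349/517) = +1·(517/349) since 349 mod 4 = 1, 517 mod 4 = 1; sign now -1
(517/349) = (168/349)   [reduce mod 349]
168 = 2^3·21; (2/349) = -1 since 349 mod 8 = 5, so (168/349) = (-1)^3·(21/349); sign now +1
reciprocity: (21/349) = +1·(349/21) since 21 mod 4 = 1, 349 mod 4 = 1; sign now +1
(349/21) = (13/21)   [reduce mod 21]
reciprocity: (13/21) = +1·(21/13) since 13 mod 4 = 1, 21 mod 4 = 1; sign now +1
(21/13) = (8/13)   [reduce mod 13]
8 = 2^3·1; (2/13) = -1 since 13 mod 8 = 5, so (8/13) = (-1)^3·(1/13); sign now -1
(1/13) = 1; final value = sign = -1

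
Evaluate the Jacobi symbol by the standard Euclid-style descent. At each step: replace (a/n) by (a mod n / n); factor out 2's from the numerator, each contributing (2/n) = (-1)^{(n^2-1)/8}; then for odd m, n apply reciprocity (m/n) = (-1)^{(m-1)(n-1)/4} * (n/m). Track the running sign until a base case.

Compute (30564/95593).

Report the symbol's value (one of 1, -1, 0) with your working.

-1

factor out 2^2: 30564 = 2^2·7641; with 95593 mod 8 = 1, (2/95593) = +1; sign now +1; continue with (7641/95593)
flip (7641/95593) -> (95593/7641): both odd, 7641 mod 4 = 1, 95593 mod 4 = 1, so the flip contributes +1; sign now +1
(95593/7641): 95593 mod 7641 = 3901, so (95593/7641) = (3901/7641)
flip (3901/7641) -> (7641/3901): both odd, 3901 mod 4 = 1, 7641 mod 4 = 1, so the flip contributes +1; sign now +1
(7641/3901): 7641 mod 3901 = 3740, so (7641/3901) = (3740/3901)
factor out 2^2: 3740 = 2^2·935; with 3901 mod 8 = 5, (2/3901) = -1; sign now +1; continue with (935/3901)
flip (935/3901) -> (3901/935): both odd, 935 mod 4 = 3, 3901 mod 4 = 1, so the flip contributes +1; sign now +1
(3901/935): 3901 mod 935 = 161, so (3901/935) = (161/935)
flip (161/935) -> (935/161): both odd, 161 mod 4 = 1, 935 mod 4 = 3, so the flip contributes +1; sign now +1
(935/161): 935 mod 161 = 130, so (935/161) = (130/161)
factor out 2^1: 130 = 2^1·65; with 161 mod 8 = 1, (2/161) = +1; sign now +1; continue with (65/161)
flip (65/161) -> (161/65): both odd, 65 mod 4 = 1, 161 mod 4 = 1, so the flip contributes +1; sign now +1
(161/65): 161 mod 65 = 31, so (161/65) = (31/65)
flip (31/65) -> (65/31): both odd, 31 mod 4 = 3, 65 mod 4 = 1, so the flip contributes +1; sign now +1
(65/31): 65 mod 31 = 3, so (65/31) = (3/31)
flip (3/31) -> (31/3): both odd, 3 mod 4 = 3, 31 mod 4 = 3, so the flip contributes -1; sign now -1
(31/3): 31 mod 3 = 1, so (31/3) = (1/3)
reached (1/3) = 1, so the symbol is -1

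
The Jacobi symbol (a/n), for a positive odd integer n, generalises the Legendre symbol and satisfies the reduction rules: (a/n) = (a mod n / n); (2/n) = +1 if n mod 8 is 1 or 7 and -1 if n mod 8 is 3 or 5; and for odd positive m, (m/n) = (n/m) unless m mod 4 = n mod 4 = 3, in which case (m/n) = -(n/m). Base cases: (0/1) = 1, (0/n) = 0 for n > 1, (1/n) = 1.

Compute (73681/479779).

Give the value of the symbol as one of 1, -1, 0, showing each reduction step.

flip (73681/479779) -> (479779/73681): both odd, 73681 mod 4 = 1, 479779 mod 4 = 3, so the flip contributes +1; sign now +1
(479779/73681): 479779 mod 73681 = 37693, so (479779/73681) = (37693/73681)
flip (37693/73681) -> (73681/37693): both odd, 37693 mod 4 = 1, 73681 mod 4 = 1, so the flip contributes +1; sign now +1
(73681/37693): 73681 mod 37693 = 35988, so (73681/37693) = (35988/37693)
factor out 2^2: 35988 = 2^2·8997; with 37693 mod 8 = 5, (2/37693) = -1; sign now +1; continue with (8997/37693)
flip (8997/37693) -> (37693/8997): both odd, 8997 mod 4 = 1, 37693 mod 4 = 1, so the flip contributes +1; sign now +1
(37693/8997): 37693 mod 8997 = 1705, so (37693/8997) = (1705/8997)
flip (1705/8997) -> (8997/1705): both odd, 1705 mod 4 = 1, 8997 mod 4 = 1, so the flip contributes +1; sign now +1
(8997/1705): 8997 mod 1705 = 472, so (8997/1705) = (472/1705)
factor out 2^3: 472 = 2^3·59; with 1705 mod 8 = 1, (2/1705) = +1; sign now +1; continue with (59/1705)
flip (59/1705) -> (1705/59): both odd, 59 mod 4 = 3, 1705 mod 4 = 1, so the flip contributes +1; sign now +1
(1705/59): 1705 mod 59 = 53, so (1705/59) = (53/59)
flip (53/59) -> (59/53): both odd, 53 mod 4 = 1, 59 mod 4 = 3, so the flip contributes +1; sign now +1
(59/53): 59 mod 53 = 6, so (59/53) = (6/53)
factor out 2^1: 6 = 2^1·3; with 53 mod 8 = 5, (2/53) = -1; sign now -1; continue with (3/53)
flip (3/53) -> (53/3): both odd, 3 mod 4 = 3, 53 mod 4 = 1, so the flip contributes +1; sign now -1
(53/3): 53 mod 3 = 2, so (53/3) = (2/3)
factor out 2^1: 2 = 2^1·1; with 3 mod 8 = 3, (2/3) = -1; sign now +1; continue with (1/3)
reached (1/3) = 1, so the symbol is +1

1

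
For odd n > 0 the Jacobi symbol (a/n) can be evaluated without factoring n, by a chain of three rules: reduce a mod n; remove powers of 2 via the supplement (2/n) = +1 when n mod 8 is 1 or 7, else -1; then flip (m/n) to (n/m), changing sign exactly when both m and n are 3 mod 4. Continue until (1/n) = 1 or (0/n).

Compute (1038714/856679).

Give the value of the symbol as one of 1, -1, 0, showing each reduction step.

(1038714/856679) = (182035/856679)   [reduce mod 856679]
reciprocity: (182035/856679) = -1·(856679/182035) since 182035 mod 4 = 3, 856679 mod 4 = 3; sign now -1
(856679/182035) = (128539/182035)   [reduce mod 182035]
reciprocity: (128539/182035) = -1·(182035/128539) since 128539 mod 4 = 3, 182035 mod 4 = 3; sign now +1
(182035/128539) = (53496/128539)   [reduce mod 128539]
53496 = 2^3·6687; (2/128539) = -1 since 128539 mod 8 = 3, so (53496/128539) = (-1)^3·(6687/128539); sign now -1
reciprocity: (6687/128539) = -1·(128539/6687) since 6687 mod 4 = 3, 128539 mod 4 = 3; sign now +1
(128539/6687) = (1486/6687)   [reduce mod 6687]
1486 = 2^1·743; (2/6687) = +1 since 6687 mod 8 = 7, so (1486/6687) = (+1)^1·(743/6687); sign now +1
reciprocity: (743/6687) = -1·(6687/743) since 743 mod 4 = 3, 6687 mod 4 = 3; sign now -1
(6687/743) = (0/743)   [reduce mod 743]
(0/743) = 0   [gcd(a, n) > 1]; final value = 0

0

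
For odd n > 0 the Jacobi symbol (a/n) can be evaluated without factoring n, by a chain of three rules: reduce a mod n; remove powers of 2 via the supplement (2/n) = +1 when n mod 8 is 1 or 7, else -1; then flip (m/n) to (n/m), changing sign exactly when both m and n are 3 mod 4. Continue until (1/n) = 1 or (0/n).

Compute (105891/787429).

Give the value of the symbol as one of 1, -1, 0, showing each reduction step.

1

flip (105891/787429) -> (787429/105891): both odd, 105891 mod 4 = 3, 787429 mod 4 = 1, so the flip contributes +1; sign now +1
(787429/105891): 787429 mod 105891 = 46192, so (787429/105891) = (46192/105891)
factor out 2^4: 46192 = 2^4·2887; with 105891 mod 8 = 3, (2/105891) = -1; sign now +1; continue with (2887/105891)
flip (2887/105891) -> (105891/2887): both odd, 2887 mod 4 = 3, 105891 mod 4 = 3, so the flip contributes -1; sign now -1
(105891/2887): 105891 mod 2887 = 1959, so (105891/2887) = (1959/2887)
flip (1959/2887) -> (2887/1959): both odd, 1959 mod 4 = 3, 2887 mod 4 = 3, so the flip contributes -1; sign now +1
(2887/1959): 2887 mod 1959 = 928, so (2887/1959) = (928/1959)
factor out 2^5: 928 = 2^5·29; with 1959 mod 8 = 7, (2/1959) = +1; sign now +1; continue with (29/1959)
flip (29/1959) -> (1959/29): both odd, 29 mod 4 = 1, 1959 mod 4 = 3, so the flip contributes +1; sign now +1
(1959/29): 1959 mod 29 = 16, so (1959/29) = (16/29)
factor out 2^4: 16 = 2^4·1; with 29 mod 8 = 5, (2/29) = -1; sign now +1; continue with (1/29)
reached (1/29) = 1, so the symbol is +1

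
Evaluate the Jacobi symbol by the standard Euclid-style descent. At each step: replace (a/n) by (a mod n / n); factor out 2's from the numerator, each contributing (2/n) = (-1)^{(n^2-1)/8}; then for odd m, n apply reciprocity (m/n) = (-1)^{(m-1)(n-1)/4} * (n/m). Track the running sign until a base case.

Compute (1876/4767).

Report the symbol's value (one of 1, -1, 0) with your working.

1876 = 2^2·469; (2/4767) = +1 since 4767 mod 8 = 7, so (1876/4767) = (+1)^2·(469/4767); sign now +1
reciprocity: (469/4767) = +1·(4767/469) since 469 mod 4 = 1, 4767 mod 4 = 3; sign now +1
(4767/469) = (77/469)   [reduce mod 469]
reciprocity: (77/469) = +1·(469/77) since 77 mod 4 = 1, 469 mod 4 = 1; sign now +1
(469/77) = (7/77)   [reduce mod 77]
reciprocity: (7/77) = +1·(77/7) since 7 mod 4 = 3, 77 mod 4 = 1; sign now +1
(77/7) = (0/7)   [reduce mod 7]
(0/7) = 0   [gcd(a, n) > 1]; final value = 0

0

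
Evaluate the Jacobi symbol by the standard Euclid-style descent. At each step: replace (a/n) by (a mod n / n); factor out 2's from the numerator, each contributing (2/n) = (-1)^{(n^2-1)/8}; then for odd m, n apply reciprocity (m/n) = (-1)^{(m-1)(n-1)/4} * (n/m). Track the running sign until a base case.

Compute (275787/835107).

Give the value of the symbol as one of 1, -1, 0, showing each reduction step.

flip (275787/835107) -> (835107/275787): both odd, 275787 mod 4 = 3, 835107 mod 4 = 3, so the flip contributes -1; sign now -1
(835107/275787): 835107 mod 275787 = 7746, so (835107/275787) = (7746/275787)
factor out 2^1: 7746 = 2^1·3873; with 275787 mod 8 = 3, (2/275787) = -1; sign now +1; continue with (3873/275787)
flip (3873/275787) -> (275787/3873): both odd, 3873 mod 4 = 1, 275787 mod 4 = 3, so the flip contributes +1; sign now +1
(275787/3873): 275787 mod 3873 = 804, so (275787/3873) = (804/3873)
factor out 2^2: 804 = 2^2·201; with 3873 mod 8 = 1, (2/3873) = +1; sign now +1; continue with (201/3873)
flip (201/3873) -> (3873/201): both odd, 201 mod 4 = 1, 3873 mod 4 = 1, so the flip contributes +1; sign now +1
(3873/201): 3873 mod 201 = 54, so (3873/201) = (54/201)
factor out 2^1: 54 = 2^1·27; with 201 mod 8 = 1, (2/201) = +1; sign now +1; continue with (27/201)
flip (27/201) -> (201/27): both odd, 27 mod 4 = 3, 201 mod 4 = 1, so the flip contributes +1; sign now +1
(201/27): 201 mod 27 = 12, so (201/27) = (12/27)
factor out 2^2: 12 = 2^2·3; with 27 mod 8 = 3, (2/27) = -1; sign now +1; continue with (3/27)
flip (3/27) -> (27/3): both odd, 3 mod 4 = 3, 27 mod 4 = 3, so the flip contributes -1; sign now -1
(27/3): 27 mod 3 = 0, so (27/3) = (0/3)
reached (0/3); gcd(a, n) > 1, so (0/3) = 0 and the symbol is 0

0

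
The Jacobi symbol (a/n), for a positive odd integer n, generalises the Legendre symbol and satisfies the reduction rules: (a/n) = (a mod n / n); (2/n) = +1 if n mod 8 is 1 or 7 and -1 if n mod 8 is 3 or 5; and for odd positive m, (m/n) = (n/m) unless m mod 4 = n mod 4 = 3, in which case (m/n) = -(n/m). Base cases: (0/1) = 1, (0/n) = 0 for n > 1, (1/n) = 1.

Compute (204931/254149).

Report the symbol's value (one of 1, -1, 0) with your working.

1

reciprocity: (204931/254149) = +1·(254149/204931) since 204931 mod 4 = 3, 254149 mod 4 = 1; sign now +1
(254149/204931) = (49218/204931)   [reduce mod 204931]
49218 = 2^1·24609; (2/204931) = -1 since 204931 mod 8 = 3, so (49218/204931) = (-1)^1·(24609/204931); sign now -1
reciprocity: (24609/204931) = +1·(204931/24609) since 24609 mod 4 = 1, 204931 mod 4 = 3; sign now -1
(204931/24609) = (8059/24609)   [reduce mod 24609]
reciprocity: (8059/24609) = +1·(24609/8059) since 8059 mod 4 = 3, 24609 mod 4 = 1; sign now -1
(24609/8059) = (432/8059)   [reduce mod 8059]
432 = 2^4·27; (2/8059) = -1 since 8059 mod 8 = 3, so (432/8059) = (-1)^4·(27/8059); sign now -1
reciprocity: (27/8059) = -1·(8059/27) since 27 mod 4 = 3, 8059 mod 4 = 3; sign now +1
(8059/27) = (13/27)   [reduce mod 27]
reciprocity: (13/27) = +1·(27/13) since 13 mod 4 = 1, 27 mod 4 = 3; sign now +1
(27/13) = (1/13)   [reduce mod 13]
(1/13) = 1; final value = sign = +1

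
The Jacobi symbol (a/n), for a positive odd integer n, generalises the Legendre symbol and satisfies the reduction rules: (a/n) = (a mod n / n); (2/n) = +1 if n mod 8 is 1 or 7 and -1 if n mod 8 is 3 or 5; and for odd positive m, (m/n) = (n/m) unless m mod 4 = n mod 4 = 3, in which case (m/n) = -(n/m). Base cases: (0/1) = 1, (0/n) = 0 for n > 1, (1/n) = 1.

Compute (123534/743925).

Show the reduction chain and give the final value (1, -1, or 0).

123534 = 2^1·61767; (2/743925) = -1 since 743925 mod 8 = 5, so (123534/743925) = (-1)^1·(61767/743925); sign now -1
reciprocity: (61767/743925) = +1·(743925/61767) since 61767 mod 4 = 3, 743925 mod 4 = 1; sign now -1
(743925/61767) = (2721/61767)   [reduce mod 61767]
reciprocity: (2721/61767) = +1·(61767/2721) since 2721 mod 4 = 1, 61767 mod 4 = 3; sign now -1
(61767/2721) = (1905/2721)   [reduce mod 2721]
reciprocity: (1905/2721) = +1·(2721/1905) since 1905 mod 4 = 1, 2721 mod 4 = 1; sign now -1
(2721/1905) = (816/1905)   [reduce mod 1905]
816 = 2^4·51; (2/1905) = +1 since 1905 mod 8 = 1, so (816/1905) = (+1)^4·(51/1905); sign now -1
reciprocity: (51/1905) = +1·(1905/51) since 51 mod 4 = 3, 1905 mod 4 = 1; sign now -1
(1905/51) = (18/51)   [reduce mod 51]
18 = 2^1·9; (2/51) = -1 since 51 mod 8 = 3, so (18/51) = (-1)^1·(9/51); sign now +1
reciprocity: (9/51) = +1·(51/9) since 9 mod 4 = 1, 51 mod 4 = 3; sign now +1
(51/9) = (6/9)   [reduce mod 9]
6 = 2^1·3; (2/9) = +1 since 9 mod 8 = 1, so (6/9) = (+1)^1·(3/9); sign now +1
reciprocity: (3/9) = +1·(9/3) since 3 mod 4 = 3, 9 mod 4 = 1; sign now +1
(9/3) = (0/3)   [reduce mod 3]
(0/3) = 0   [gcd(a, n) > 1]; final value = 0

0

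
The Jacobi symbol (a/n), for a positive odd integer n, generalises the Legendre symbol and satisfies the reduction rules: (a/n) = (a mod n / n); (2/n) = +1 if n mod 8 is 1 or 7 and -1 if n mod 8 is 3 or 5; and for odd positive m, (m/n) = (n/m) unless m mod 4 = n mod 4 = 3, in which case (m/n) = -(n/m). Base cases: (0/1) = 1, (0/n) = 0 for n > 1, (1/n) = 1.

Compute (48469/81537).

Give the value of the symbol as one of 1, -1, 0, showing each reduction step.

-1

reciprocity: (48469/81537) = +1·(81537/48469) since 48469 mod 4 = 1, 81537 mod 4 = 1; sign now +1
(81537/48469) = (33068/48469)   [reduce mod 48469]
33068 = 2^2·8267; (2/48469) = -1 since 48469 mod 8 = 5, so (33068/48469) = (-1)^2·(8267/48469); sign now +1
reciprocity: (8267/48469) = +1·(48469/8267) since 8267 mod 4 = 3, 48469 mod 4 = 1; sign now +1
(48469/8267) = (7134/8267)   [reduce mod 8267]
7134 = 2^1·3567; (2/8267) = -1 since 8267 mod 8 = 3, so (7134/8267) = (-1)^1·(3567/8267); sign now -1
reciprocity: (3567/8267) = -1·(8267/3567) since 3567 mod 4 = 3, 8267 mod 4 = 3; sign now +1
(8267/3567) = (1133/3567)   [reduce mod 3567]
reciprocity: (1133/3567) = +1·(3567/1133) since 1133 mod 4 = 1, 3567 mod 4 = 3; sign now +1
(3567/1133) = (168/1133)   [reduce mod 1133]
168 = 2^3·21; (2/1133) = -1 since 1133 mod 8 = 5, so (168/1133) = (-1)^3·(21/1133); sign now -1
reciprocity: (21/1133) = +1·(1133/21) since 21 mod 4 = 1, 1133 mod 4 = 1; sign now -1
(1133/21) = (20/21)   [reduce mod 21]
20 = 2^2·5; (2/21) = -1 since 21 mod 8 = 5, so (20/21) = (-1)^2·(5/21); sign now -1
reciprocity: (5/21) = +1·(21/5) since 5 mod 4 = 1, 21 mod 4 = 1; sign now -1
(21/5) = (1/5)   [reduce mod 5]
(1/5) = 1; final value = sign = -1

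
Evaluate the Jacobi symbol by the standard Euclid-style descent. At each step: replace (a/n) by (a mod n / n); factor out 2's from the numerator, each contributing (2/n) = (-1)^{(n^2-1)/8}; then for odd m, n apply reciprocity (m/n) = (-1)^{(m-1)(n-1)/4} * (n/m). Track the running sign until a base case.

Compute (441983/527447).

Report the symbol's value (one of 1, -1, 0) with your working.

reciprocity: (441983/527447) = -1·(527447/441983) since 441983 mod 4 = 3, 527447 mod 4 = 3; sign now -1
(527447/441983) = (85464/441983)   [reduce mod 441983]
85464 = 2^3·10683; (2/441983) = +1 since 441983 mod 8 = 7, so (85464/441983) = (+1)^3·(10683/441983); sign now -1
reciprocity: (10683/441983) = -1·(441983/10683) since 10683 mod 4 = 3, 441983 mod 4 = 3; sign now +1
(441983/10683) = (3980/10683)   [reduce mod 10683]
3980 = 2^2·995; (2/10683) = -1 since 10683 mod 8 = 3, so (3980/10683) = (-1)^2·(995/10683); sign now +1
reciprocity: (995/10683) = -1·(10683/995) since 995 mod 4 = 3, 10683 mod 4 = 3; sign now -1
(10683/995) = (733/995)   [reduce mod 995]
reciprocity: (733/995) = +1·(995/733) since 733 mod 4 = 1, 995 mod 4 = 3; sign now -1
(995/733) = (262/733)   [reduce mod 733]
262 = 2^1·131; (2/733) = -1 since 733 mod 8 = 5, so (262/733) = (-1)^1·(131/733); sign now +1
reciprocity: (131/733) = +1·(733/131) since 131 mod 4 = 3, 733 mod 4 = 1; sign now +1
(733/131) = (78/131)   [reduce mod 131]
78 = 2^1·39; (2/131) = -1 since 131 mod 8 = 3, so (78/131) = (-1)^1·(39/131); sign now -1
reciprocity: (39/131) = -1·(131/39) since 39 mod 4 = 3, 131 mod 4 = 3; sign now +1
(131/39) = (14/39)   [reduce mod 39]
14 = 2^1·7; (2/39) = +1 since 39 mod 8 = 7, so (14/39) = (+1)^1·(7/39); sign now +1
reciprocity: (7/39) = -1·(39/7) since 7 mod 4 = 3, 39 mod 4 = 3; sign now -1
(39/7) = (4/7)   [reduce mod 7]
4 = 2^2·1; (2/7) = +1 since 7 mod 8 = 7, so (4/7) = (+1)^2·(1/7); sign now -1
(1/7) = 1; final value = sign = -1

-1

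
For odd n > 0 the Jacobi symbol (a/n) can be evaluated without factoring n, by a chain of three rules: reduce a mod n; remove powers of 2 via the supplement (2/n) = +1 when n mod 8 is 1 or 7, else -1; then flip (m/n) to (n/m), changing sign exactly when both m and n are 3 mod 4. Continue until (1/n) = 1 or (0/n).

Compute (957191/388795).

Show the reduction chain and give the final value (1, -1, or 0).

(957191/388795) = (179601/388795)   [reduce mod 388795]
reciprocity: (179601/388795) = +1·(388795/179601) since 179601 mod 4 = 1, 388795 mod 4 = 3; sign now +1
(388795/179601) = (29593/179601)   [reduce mod 179601]
reciprocity: (29593/179601) = +1·(179601/29593) since 29593 mod 4 = 1, 179601 mod 4 = 1; sign now +1
(179601/29593) = (2043/29593)   [reduce mod 29593]
reciprocity: (2043/29593) = +1·(29593/2043) since 2043 mod 4 = 3, 29593 mod 4 = 1; sign now +1
(29593/2043) = (991/2043)   [reduce mod 2043]
reciprocity: (991/2043) = -1·(2043/991) since 991 mod 4 = 3, 2043 mod 4 = 3; sign now -1
(2043/991) = (61/991)   [reduce mod 991]
reciprocity: (61/991) = +1·(991/61) since 61 mod 4 = 1, 991 mod 4 = 3; sign now -1
(991/61) = (15/61)   [reduce mod 61]
reciprocity: (15/61) = +1·(61/15) since 15 mod 4 = 3, 61 mod 4 = 1; sign now -1
(61/15) = (1/15)   [reduce mod 15]
(1/15) = 1; final value = sign = -1

-1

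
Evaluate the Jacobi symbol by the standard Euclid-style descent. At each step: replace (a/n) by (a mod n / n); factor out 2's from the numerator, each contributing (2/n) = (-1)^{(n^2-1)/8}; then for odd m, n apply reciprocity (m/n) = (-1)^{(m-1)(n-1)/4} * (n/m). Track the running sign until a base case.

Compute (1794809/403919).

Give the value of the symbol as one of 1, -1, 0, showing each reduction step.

(1794809/403919) = (179133/403919)   [reduce mod 403919]
reciprocity: (179133/403919) = +1·(403919/179133) since 179133 mod 4 = 1, 403919 mod 4 = 3; sign now +1
(403919/179133) = (45653/179133)   [reduce mod 179133]
reciprocity: (45653/179133) = +1·(179133/45653) since 45653 mod 4 = 1, 179133 mod 4 = 1; sign now +1
(179133/45653) = (42174/45653)   [reduce mod 45653]
42174 = 2^1·21087; (2/45653) = -1 since 45653 mod 8 = 5, so (42174/45653) = (-1)^1·(21087/45653); sign now -1
reciprocity: (21087/45653) = +1·(45653/21087) since 21087 mod 4 = 3, 45653 mod 4 = 1; sign now -1
(45653/21087) = (3479/21087)   [reduce mod 21087]
reciprocity: (3479/21087) = -1·(21087/3479) since 3479 mod 4 = 3, 21087 mod 4 = 3; sign now +1
(21087/3479) = (213/3479)   [reduce mod 3479]
reciprocity: (213/3479) = +1·(3479/213) since 213 mod 4 = 1, 3479 mod 4 = 3; sign now +1
(3479/213) = (71/213)   [reduce mod 213]
reciprocity: (71/213) = +1·(213/71) since 71 mod 4 = 3, 213 mod 4 = 1; sign now +1
(213/71) = (0/71)   [reduce mod 71]
(0/71) = 0   [gcd(a, n) > 1]; final value = 0

0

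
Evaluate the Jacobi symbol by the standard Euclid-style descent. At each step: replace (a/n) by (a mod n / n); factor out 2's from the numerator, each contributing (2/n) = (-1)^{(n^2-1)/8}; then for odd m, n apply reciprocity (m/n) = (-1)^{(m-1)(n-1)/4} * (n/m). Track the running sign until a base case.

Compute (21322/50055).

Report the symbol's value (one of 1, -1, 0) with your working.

-1

21322 = 2^1·10661; (2/50055) = +1 since 50055 mod 8 = 7, so (21322/50055) = (+1)^1·(10661/50055); sign now +1
reciprocity: (10661/50055) = +1·(50055/10661) since 10661 mod 4 = 1, 50055 mod 4 = 3; sign now +1
(50055/10661) = (7411/10661)   [reduce mod 10661]
reciprocity: (7411/10661) = +1·(10661/7411) since 7411 mod 4 = 3, 10661 mod 4 = 1; sign now +1
(10661/7411) = (3250/7411)   [reduce mod 7411]
3250 = 2^1·1625; (2/7411) = -1 since 7411 mod 8 = 3, so (3250/7411) = (-1)^1·(1625/7411); sign now -1
reciprocity: (1625/7411) = +1·(7411/1625) since 1625 mod 4 = 1, 7411 mod 4 = 3; sign now -1
(7411/1625) = (911/1625)   [reduce mod 1625]
reciprocity: (911/1625) = +1·(1625/911) since 911 mod 4 = 3, 1625 mod 4 = 1; sign now -1
(1625/911) = (714/911)   [reduce mod 911]
714 = 2^1·357; (2/911) = +1 since 911 mod 8 = 7, so (714/911) = (+1)^1·(357/911); sign now -1
reciprocity: (357/911) = +1·(911/357) since 357 mod 4 = 1, 911 mod 4 = 3; sign now -1
(911/357) = (197/357)   [reduce mod 357]
reciprocity: (197/357) = +1·(357/197) since 197 mod 4 = 1, 357 mod 4 = 1; sign now -1
(357/197) = (160/197)   [reduce mod 197]
160 = 2^5·5; (2/197) = -1 since 197 mod 8 = 5, so (160/197) = (-1)^5·(5/197); sign now +1
reciprocity: (5/197) = +1·(197/5) since 5 mod 4 = 1, 197 mod 4 = 1; sign now +1
(197/5) = (2/5)   [reduce mod 5]
2 = 2^1·1; (2/5) = -1 since 5 mod 8 = 5, so (2/5) = (-1)^1·(1/5); sign now -1
(1/5) = 1; final value = sign = -1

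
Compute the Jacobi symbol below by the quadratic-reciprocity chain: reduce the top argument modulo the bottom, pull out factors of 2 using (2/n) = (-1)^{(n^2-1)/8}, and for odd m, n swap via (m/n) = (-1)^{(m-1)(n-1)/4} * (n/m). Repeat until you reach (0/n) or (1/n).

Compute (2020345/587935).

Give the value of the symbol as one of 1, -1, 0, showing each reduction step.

(2020345/587935): 2020345 mod 587935 = 256540, so (2020345/587935) = (256540/587935)
factor out 2^2: 256540 = 2^2·64135; with 587935 mod 8 = 7, (2/587935) = +1; sign now +1; continue with (64135/587935)
flip (64135/587935) -> (587935/64135): both odd, 64135 mod 4 = 3, 587935 mod 4 = 3, so the flip contributes -1; sign now -1
(587935/64135): 587935 mod 64135 = 10720, so (587935/64135) = (10720/64135)
factor out 2^5: 10720 = 2^5·335; with 64135 mod 8 = 7, (2/64135) = +1; sign now -1; continue with (335/64135)
flip (335/64135) -> (64135/335): both odd, 335 mod 4 = 3, 64135 mod 4 = 3, so the flip contributes -1; sign now +1
(64135/335): 64135 mod 335 = 150, so (64135/335) = (150/335)
factor out 2^1: 150 = 2^1·75; with 335 mod 8 = 7, (2/335) = +1; sign now +1; continue with (75/335)
flip (75/335) -> (335/75): both odd, 75 mod 4 = 3, 335 mod 4 = 3, so the flip contributes -1; sign now -1
(335/75): 335 mod 75 = 35, so (335/75) = (35/75)
flip (35/75) -> (75/35): both odd, 35 mod 4 = 3, 75 mod 4 = 3, so the flip contributes -1; sign now +1
(75/35): 75 mod 35 = 5, so (75/35) = (5/35)
flip (5/35) -> (35/5): both odd, 5 mod 4 = 1, 35 mod 4 = 3, so the flip contributes +1; sign now +1
(35/5): 35 mod 5 = 0, so (35/5) = (0/5)
reached (0/5); gcd(a, n) > 1, so (0/5) = 0 and the symbol is 0

0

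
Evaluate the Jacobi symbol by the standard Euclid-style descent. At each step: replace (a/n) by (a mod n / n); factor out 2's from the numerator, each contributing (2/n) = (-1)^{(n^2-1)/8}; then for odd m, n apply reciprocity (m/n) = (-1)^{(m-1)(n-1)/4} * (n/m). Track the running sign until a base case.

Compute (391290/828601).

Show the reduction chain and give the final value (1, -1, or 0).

factor out 2^1: 391290 = 2^1·195645; with 828601 mod 8 = 1, (2/828601) = +1; sign now +1; continue with (195645/828601)
flip (195645/828601) -> (828601/195645): both odd, 195645 mod 4 = 1, 828601 mod 4 = 1, so the flip contributes +1; sign now +1
(828601/195645): 828601 mod 195645 = 46021, so (828601/195645) = (46021/195645)
flip (46021/195645) -> (195645/46021): both odd, 46021 mod 4 = 1, 195645 mod 4 = 1, so the flip contributes +1; sign now +1
(195645/46021): 195645 mod 46021 = 11561, so (195645/46021) = (11561/46021)
flip (11561/46021) -> (46021/11561): both odd, 11561 mod 4 = 1, 46021 mod 4 = 1, so the flip contributes +1; sign now +1
(46021/11561): 46021 mod 11561 = 11338, so (46021/11561) = (11338/11561)
factor out 2^1: 11338 = 2^1·5669; with 11561 mod 8 = 1, (2/11561) = +1; sign now +1; continue with (5669/11561)
flip (5669/11561) -> (11561/5669): both odd, 5669 mod 4 = 1, 11561 mod 4 = 1, so the flip contributes +1; sign now +1
(11561/5669): 11561 mod 5669 = 223, so (11561/5669) = (223/5669)
flip (223/5669) -> (5669/223): both odd, 223 mod 4 = 3, 5669 mod 4 = 1, so the flip contributes +1; sign now +1
(5669/223): 5669 mod 223 = 94, so (5669/223) = (94/223)
factor out 2^1: 94 = 2^1·47; with 223 mod 8 = 7, (2/223) = +1; sign now +1; continue with (47/223)
flip (47/223) -> (223/47): both odd, 47 mod 4 = 3, 223 mod 4 = 3, so the flip contributes -1; sign now -1
(223/47): 223 mod 47 = 35, so (223/47) = (35/47)
flip (35/47) -> (47/35): both odd, 35 mod 4 = 3, 47 mod 4 = 3, so the flip contributes -1; sign now +1
(47/35): 47 mod 35 = 12, so (47/35) = (12/35)
factor out 2^2: 12 = 2^2·3; with 35 mod 8 = 3, (2/35) = -1; sign now +1; continue with (3/35)
flip (3/35) -> (35/3): both odd, 3 mod 4 = 3, 35 mod 4 = 3, so the flip contributes -1; sign now -1
(35/3): 35 mod 3 = 2, so (35/3) = (2/3)
factor out 2^1: 2 = 2^1·1; with 3 mod 8 = 3, (2/3) = -1; sign now +1; continue with (1/3)
reached (1/3) = 1, so the symbol is +1

1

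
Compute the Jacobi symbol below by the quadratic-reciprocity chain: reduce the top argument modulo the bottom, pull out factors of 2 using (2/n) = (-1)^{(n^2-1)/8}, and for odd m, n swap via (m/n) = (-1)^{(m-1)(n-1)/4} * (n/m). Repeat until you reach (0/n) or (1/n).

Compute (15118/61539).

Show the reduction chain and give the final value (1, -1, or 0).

factor out 2^1: 15118 = 2^1·7559; with 61539 mod 8 = 3, (2/61539) = -1; sign now -1; continue with (7559/61539)
flip (7559/61539) -> (61539/7559): both odd, 7559 mod 4 = 3, 61539 mod 4 = 3, so the flip contributes -1; sign now +1
(61539/7559): 61539 mod 7559 = 1067, so (61539/7559) = (1067/7559)
flip (1067/7559) -> (7559/1067): both odd, 1067 mod 4 = 3, 7559 mod 4 = 3, so the flip contributes -1; sign now -1
(7559/1067): 7559 mod 1067 = 90, so (7559/1067) = (90/1067)
factor out 2^1: 90 = 2^1·45; with 1067 mod 8 = 3, (2/1067) = -1; sign now +1; continue with (45/1067)
flip (45/1067) -> (1067/45): both odd, 45 mod 4 = 1, 1067 mod 4 = 3, so the flip contributes +1; sign now +1
(1067/45): 1067 mod 45 = 32, so (1067/45) = (32/45)
factor out 2^5: 32 = 2^5·1; with 45 mod 8 = 5, (2/45) = -1; sign now -1; continue with (1/45)
reached (1/45) = 1, so the symbol is -1

-1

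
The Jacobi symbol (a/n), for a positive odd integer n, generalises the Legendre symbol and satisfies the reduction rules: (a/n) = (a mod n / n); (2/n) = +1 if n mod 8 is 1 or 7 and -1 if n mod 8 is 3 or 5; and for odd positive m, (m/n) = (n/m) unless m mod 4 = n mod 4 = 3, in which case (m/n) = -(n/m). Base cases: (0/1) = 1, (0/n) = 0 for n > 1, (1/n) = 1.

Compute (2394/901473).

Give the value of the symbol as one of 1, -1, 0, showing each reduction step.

0

2394 = 2^1·1197; (2/901473) = +1 since 901473 mod 8 = 1, so (2394/901473) = (+1)^1·(1197/901473); sign now +1
reciprocity: (1197/901473) = +1·(901473/1197) since 1197 mod 4 = 1, 901473 mod 4 = 1; sign now +1
(901473/1197) = (132/1197)   [reduce mod 1197]
132 = 2^2·33; (2/1197) = -1 since 1197 mod 8 = 5, so (132/1197) = (-1)^2·(33/1197); sign now +1
reciprocity: (33/1197) = +1·(1197/33) since 33 mod 4 = 1, 1197 mod 4 = 1; sign now +1
(1197/33) = (9/33)   [reduce mod 33]
reciprocity: (9/33) = +1·(33/9) since 9 mod 4 = 1, 33 mod 4 = 1; sign now +1
(33/9) = (6/9)   [reduce mod 9]
6 = 2^1·3; (2/9) = +1 since 9 mod 8 = 1, so (6/9) = (+1)^1·(3/9); sign now +1
reciprocity: (3/9) = +1·(9/3) since 3 mod 4 = 3, 9 mod 4 = 1; sign now +1
(9/3) = (0/3)   [reduce mod 3]
(0/3) = 0   [gcd(a, n) > 1]; final value = 0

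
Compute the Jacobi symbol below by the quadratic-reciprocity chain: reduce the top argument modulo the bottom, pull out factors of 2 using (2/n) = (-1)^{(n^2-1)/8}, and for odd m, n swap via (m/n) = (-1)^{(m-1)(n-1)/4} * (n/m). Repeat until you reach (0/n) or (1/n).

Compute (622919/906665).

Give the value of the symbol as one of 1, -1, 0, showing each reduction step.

reciprocity: (622919/906665) = +1·(906665/622919) since 622919 mod 4 = 3, 906665 mod 4 = 1; sign now +1
(906665/622919) = (283746/622919)   [reduce mod 622919]
283746 = 2^1·141873; (2/622919) = +1 since 622919 mod 8 = 7, so (283746/622919) = (+1)^1·(141873/622919); sign now +1
reciprocity: (141873/622919) = +1·(622919/141873) since 141873 mod 4 = 1, 622919 mod 4 = 3; sign now +1
(622919/141873) = (55427/141873)   [reduce mod 141873]
reciprocity: (55427/141873) = +1·(141873/55427) since 55427 mod 4 = 3, 141873 mod 4 = 1; sign now +1
(141873/55427) = (31019/55427)   [reduce mod 55427]
reciprocity: (31019/55427) = -1·(55427/31019) since 31019 mod 4 = 3, 55427 mod 4 = 3; sign now -1
(55427/31019) = (24408/31019)   [reduce mod 31019]
24408 = 2^3·3051; (2/31019) = -1 since 31019 mod 8 = 3, so (24408/31019) = (-1)^3·(3051/31019); sign now +1
reciprocity: (3051/31019) = -1·(31019/3051) since 3051 mod 4 = 3, 31019 mod 4 = 3; sign now -1
(31019/3051) = (509/3051)   [reduce mod 3051]
reciprocity: (509/3051) = +1·(3051/509) since 509 mod 4 = 1, 3051 mod 4 = 3; sign now -1
(3051/509) = (506/509)   [reduce mod 509]
506 = 2^1·253; (2/509) = -1 since 509 mod 8 = 5, so (506/509) = (-1)^1·(253/509); sign now +1
reciprocity: (253/509) = +1·(509/253) since 253 mod 4 = 1, 509 mod 4 = 1; sign now +1
(509/253) = (3/253)   [reduce mod 253]
reciprocity: (3/253) = +1·(253/3) since 3 mod 4 = 3, 253 mod 4 = 1; sign now +1
(253/3) = (1/3)   [reduce mod 3]
(1/3) = 1; final value = sign = +1

1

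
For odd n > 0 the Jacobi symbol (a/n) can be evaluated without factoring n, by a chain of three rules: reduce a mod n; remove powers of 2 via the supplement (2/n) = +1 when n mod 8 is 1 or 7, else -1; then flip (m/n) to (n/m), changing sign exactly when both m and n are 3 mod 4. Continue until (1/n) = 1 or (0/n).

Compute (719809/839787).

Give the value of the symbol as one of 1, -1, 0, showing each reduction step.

flip (719809/839787) -> (839787/719809): both odd, 719809 mod 4 = 1, 839787 mod 4 = 3, so the flip contributes +1; sign now +1
(839787/719809): 839787 mod 719809 = 119978, so (839787/719809) = (119978/719809)
factor out 2^1: 119978 = 2^1·59989; with 719809 mod 8 = 1, (2/719809) = +1; sign now +1; continue with (59989/719809)
flip (59989/719809) -> (719809/59989): both odd, 59989 mod 4 = 1, 719809 mod 4 = 1, so the flip contributes +1; sign now +1
(719809/59989): 719809 mod 59989 = 59930, so (719809/59989) = (59930/59989)
factor out 2^1: 59930 = 2^1·29965; with 59989 mod 8 = 5, (2/59989) = -1; sign now -1; continue with (29965/59989)
flip (29965/59989) -> (59989/29965): both odd, 29965 mod 4 = 1, 59989 mod 4 = 1, so the flip contributes +1; sign now -1
(59989/29965): 59989 mod 29965 = 59, so (59989/29965) = (59/29965)
flip (59/29965) -> (29965/59): both odd, 59 mod 4 = 3, 29965 mod 4 = 1, so the flip contributes +1; sign now -1
(29965/59): 29965 mod 59 = 52, so (29965/59) = (52/59)
factor out 2^2: 52 = 2^2·13; with 59 mod 8 = 3, (2/59) = -1; sign now -1; continue with (13/59)
flip (13/59) -> (59/13): both odd, 13 mod 4 = 1, 59 mod 4 = 3, so the flip contributes +1; sign now -1
(59/13): 59 mod 13 = 7, so (59/13) = (7/13)
flip (7/13) -> (13/7): both odd, 7 mod 4 = 3, 13 mod 4 = 1, so the flip contributes +1; sign now -1
(13/7): 13 mod 7 = 6, so (13/7) = (6/7)
factor out 2^1: 6 = 2^1·3; with 7 mod 8 = 7, (2/7) = +1; sign now -1; continue with (3/7)
flip (3/7) -> (7/3): both odd, 3 mod 4 = 3, 7 mod 4 = 3, so the flip contributes -1; sign now +1
(7/3): 7 mod 3 = 1, so (7/3) = (1/3)
reached (1/3) = 1, so the symbol is +1

1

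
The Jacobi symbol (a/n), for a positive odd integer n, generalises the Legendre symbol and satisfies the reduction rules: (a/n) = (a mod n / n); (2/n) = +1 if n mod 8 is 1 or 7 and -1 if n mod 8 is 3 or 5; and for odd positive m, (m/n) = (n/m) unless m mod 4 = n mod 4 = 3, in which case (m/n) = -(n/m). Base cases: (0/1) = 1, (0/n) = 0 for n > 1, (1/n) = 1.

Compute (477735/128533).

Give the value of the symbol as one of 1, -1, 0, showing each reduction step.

1

(477735/128533): 477735 mod 128533 = 92136, so (477735/128533) = (92136/128533)
factor out 2^3: 92136 = 2^3·11517; with 128533 mod 8 = 5, (2/128533) = -1; sign now -1; continue with (11517/128533)
flip (11517/128533) -> (128533/11517): both odd, 11517 mod 4 = 1, 128533 mod 4 = 1, so the flip contributes +1; sign now -1
(128533/11517): 128533 mod 11517 = 1846, so (128533/11517) = (1846/11517)
factor out 2^1: 1846 = 2^1·923; with 11517 mod 8 = 5, (2/11517) = -1; sign now +1; continue with (923/11517)
flip (923/11517) -> (11517/923): both odd, 923 mod 4 = 3, 11517 mod 4 = 1, so the flip contributes +1; sign now +1
(11517/923): 11517 mod 923 = 441, so (11517/923) = (441/923)
flip (441/923) -> (923/441): both odd, 441 mod 4 = 1, 923 mod 4 = 3, so the flip contributes +1; sign now +1
(923/441): 923 mod 441 = 41, so (923/441) = (41/441)
flip (41/441) -> (441/41): both odd, 41 mod 4 = 1, 441 mod 4 = 1, so the flip contributes +1; sign now +1
(441/41): 441 mod 41 = 31, so (441/41) = (31/41)
flip (31/41) -> (41/31): both odd, 31 mod 4 = 3, 41 mod 4 = 1, so the flip contributes +1; sign now +1
(41/31): 41 mod 31 = 10, so (41/31) = (10/31)
factor out 2^1: 10 = 2^1·5; with 31 mod 8 = 7, (2/31) = +1; sign now +1; continue with (5/31)
flip (5/31) -> (31/5): both odd, 5 mod 4 = 1, 31 mod 4 = 3, so the flip contributes +1; sign now +1
(31/5): 31 mod 5 = 1, so (31/5) = (1/5)
reached (1/5) = 1, so the symbol is +1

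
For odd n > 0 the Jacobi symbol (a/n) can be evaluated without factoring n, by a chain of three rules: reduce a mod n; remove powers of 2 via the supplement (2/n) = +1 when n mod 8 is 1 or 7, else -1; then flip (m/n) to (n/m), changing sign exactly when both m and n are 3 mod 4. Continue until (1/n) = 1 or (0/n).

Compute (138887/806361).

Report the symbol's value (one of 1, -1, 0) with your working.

flip (138887/806361) -> (806361/138887): both odd, 138887 mod 4 = 3, 806361 mod 4 = 1, so the flip contributes +1; sign now +1
(806361/138887): 806361 mod 138887 = 111926, so (806361/138887) = (111926/138887)
factor out 2^1: 111926 = 2^1·55963; with 138887 mod 8 = 7, (2/138887) = +1; sign now +1; continue with (55963/138887)
flip (55963/138887) -> (138887/55963): both odd, 55963 mod 4 = 3, 138887 mod 4 = 3, so the flip contributes -1; sign now -1
(138887/55963): 138887 mod 55963 = 26961, so (138887/55963) = (26961/55963)
flip (26961/55963) -> (55963/26961): both odd, 26961 mod 4 = 1, 55963 mod 4 = 3, so the flip contributes +1; sign now -1
(55963/26961): 55963 mod 26961 = 2041, so (55963/26961) = (2041/26961)
flip (2041/26961) -> (26961/2041): both odd, 2041 mod 4 = 1, 26961 mod 4 = 1, so the flip contributes +1; sign now -1
(26961/2041): 26961 mod 2041 = 428, so (26961/2041) = (428/2041)
factor out 2^2: 428 = 2^2·107; with 2041 mod 8 = 1, (2/2041) = +1; sign now -1; continue with (107/2041)
flip (107/2041) -> (2041/107): both odd, 107 mod 4 = 3, 2041 mod 4 = 1, so the flip contributes +1; sign now -1
(2041/107): 2041 mod 107 = 8, so (2041/107) = (8/107)
factor out 2^3: 8 = 2^3·1; with 107 mod 8 = 3, (2/107) = -1; sign now +1; continue with (1/107)
reached (1/107) = 1, so the symbol is +1

1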